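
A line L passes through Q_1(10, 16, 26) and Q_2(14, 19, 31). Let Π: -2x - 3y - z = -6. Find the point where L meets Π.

(-6, 4, 6)

A direction vector for L is Q_2 − Q_1 = (4, 3, 5).
Substitute r = (10, 16, 26) + t(4, 3, 5) into the plane: -94 + (-22)t = -6, so t = -4.
Intersection: (10, 16, 26) + (-4)·(4, 3, 5) = (-6, 4, 6).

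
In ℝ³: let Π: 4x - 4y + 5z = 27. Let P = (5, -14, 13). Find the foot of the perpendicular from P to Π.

(-3, -6, 3)

Foot = P − λn with λ = (n·P − d)/|n|² = (141 − 27)/57 = 2.
Foot = (5, -14, 13) − 2·(4, -4, 5) = (-3, -6, 3).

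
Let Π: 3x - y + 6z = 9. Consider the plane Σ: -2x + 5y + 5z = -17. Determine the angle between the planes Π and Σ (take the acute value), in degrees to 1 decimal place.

cos θ = |n₁·n₂| / (|n₁||n₂|) = |19| / (√46 · √54).
θ = arccos(0.38122) ≈ 67.6°.

67.6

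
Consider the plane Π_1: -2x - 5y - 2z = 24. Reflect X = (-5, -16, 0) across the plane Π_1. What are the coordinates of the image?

λ = (n·X − d)/|n|² = (90 − 24)/33 = 2.
Reflection = X − 2λn = (-5, -16, 0) − 4·(-2, -5, -2) = (3, 4, 8).

(3, 4, 8)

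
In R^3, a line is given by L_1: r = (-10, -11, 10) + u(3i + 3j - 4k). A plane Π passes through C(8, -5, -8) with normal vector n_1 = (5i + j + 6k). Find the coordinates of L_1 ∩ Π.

(-4, -5, 2)

Π: n_1·r = n_1·C gives 5x + y + 6z = -13.
Substitute r = (-10, -11, 10) + t(3, 3, -4) into the plane: -1 + (-6)t = -13, so t = 2.
Intersection: (-10, -11, 10) + 2·(3, 3, -4) = (-4, -5, 2).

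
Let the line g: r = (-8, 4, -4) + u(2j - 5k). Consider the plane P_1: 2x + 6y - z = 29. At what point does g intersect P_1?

(-8, 6, -9)

Substitute r = (-8, 4, -4) + t(0, 2, -5) into the plane: 12 + 17t = 29, so t = 1.
Intersection: (-8, 4, -4) + 1·(0, 2, -5) = (-8, 6, -9).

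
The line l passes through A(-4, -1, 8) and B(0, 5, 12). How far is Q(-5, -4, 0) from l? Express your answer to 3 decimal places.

A direction vector for l is B − A = (4, 6, 4).
Taking (-4, -1, 8) on l with direction v = (4, 6, 4): w = Q − (-4, -1, 8) = (-1, -3, -8), and w × v = (36, -28, 6).
Distance = |w × v| / |v| = √2116 / √68 ≈ 5.578.

5.578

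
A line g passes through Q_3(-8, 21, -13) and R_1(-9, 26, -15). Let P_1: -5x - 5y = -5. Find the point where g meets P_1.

A direction vector for g is R_1 − Q_3 = (-1, 5, -2).
Substitute r = (-8, 21, -13) + t(-1, 5, -2) into the plane: -65 + (-20)t = -5, so t = -3.
Intersection: (-8, 21, -13) + (-3)·(-1, 5, -2) = (-5, 6, -7).

(-5, 6, -7)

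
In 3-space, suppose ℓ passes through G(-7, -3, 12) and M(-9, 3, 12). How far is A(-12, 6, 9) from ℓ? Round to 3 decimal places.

3.550

A direction vector for ℓ is M − G = (-2, 6, 0).
Taking (-7, -3, 12) on ℓ with direction v = (-2, 6, 0): w = A − (-7, -3, 12) = (-5, 9, -3), and w × v = (18, 6, -12).
Distance = |w × v| / |v| = √504 / √40 ≈ 3.550.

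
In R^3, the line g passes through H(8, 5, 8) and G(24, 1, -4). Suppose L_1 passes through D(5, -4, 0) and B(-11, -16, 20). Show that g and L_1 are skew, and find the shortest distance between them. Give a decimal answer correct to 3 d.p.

A direction vector for g is G − H = (16, -4, -12).
A direction vector for L_1 is B − D = (-16, -12, 20).
Common perpendicular direction n = (16, -4, -12) × (-16, -12, 20) = (-224, -128, -256).
With w = (5, -4, 0) − (8, 5, 8) = (-3, -9, -8), w · n = 3872.
Since n ≠ 0 the lines are not parallel, and w · n = 3872 ≠ 0 so they do not intersect; hence they are skew.
Distance = |w · n| / |n| = |3872| / √132096 ≈ 10.653.

10.653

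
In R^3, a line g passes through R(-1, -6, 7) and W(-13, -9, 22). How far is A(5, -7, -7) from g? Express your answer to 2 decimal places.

A direction vector for g is W − R = (-12, -3, 15).
Taking (-1, -6, 7) on g with direction v = (-12, -3, 15): w = A − (-1, -6, 7) = (6, -1, -14), and w × v = (-57, 78, -30).
Distance = |w × v| / |v| = √10233 / √378 ≈ 5.20.

5.20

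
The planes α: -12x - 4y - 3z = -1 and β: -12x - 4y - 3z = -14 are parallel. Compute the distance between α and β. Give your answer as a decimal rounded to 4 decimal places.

1.0000

Same normal n = (-12, -4, -3) with |n| = √169; distance = |-1 − (-14)| / |n| = 13/√169 ≈ 1.0000.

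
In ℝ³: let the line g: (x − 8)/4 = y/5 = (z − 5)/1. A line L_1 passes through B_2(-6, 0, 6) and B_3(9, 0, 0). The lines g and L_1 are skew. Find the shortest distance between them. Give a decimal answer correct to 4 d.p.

g has direction (4, 5, 1) through (8, 0, 5).
A direction vector for L_1 is B_3 − B_2 = (15, 0, -6).
Common perpendicular direction n = (4, 5, 1) × (15, 0, -6) = (-30, 39, -75).
With w = (-6, 0, 6) − (8, 0, 5) = (-14, 0, 1), w · n = 345.
Distance = |w · n| / |n| = |345| / √8046 ≈ 3.8462.

3.8462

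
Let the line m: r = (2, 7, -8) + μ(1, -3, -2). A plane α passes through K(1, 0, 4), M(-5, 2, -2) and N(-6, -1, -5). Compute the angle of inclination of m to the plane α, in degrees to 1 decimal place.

12.9

KM = (-6, 2, -6), KN = (-7, -1, -9); a normal to α is KM × KN = (-24, -12, 20).
Using K: α has equation -24x - 12y + 20z = 56.
sin θ = |n·v| / (|n||v|) = |-28| / (√1120 · √14) = 0.22361.
θ ≈ 12.9°.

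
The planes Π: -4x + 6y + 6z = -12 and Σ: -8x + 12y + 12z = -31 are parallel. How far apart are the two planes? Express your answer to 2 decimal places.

Rescale Σ by 1/2: -4x + 6y + 6z = -31/2. Then distance = |-12 − (-31/2)| / √88 ≈ 0.37.

0.37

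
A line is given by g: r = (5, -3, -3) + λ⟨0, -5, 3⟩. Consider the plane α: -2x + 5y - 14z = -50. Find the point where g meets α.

Substitute r = (5, -3, -3) + t(0, -5, 3) into the plane: 17 + (-67)t = -50, so t = 1.
Intersection: (5, -3, -3) + 1·(0, -5, 3) = (5, -8, 0).

(5, -8, 0)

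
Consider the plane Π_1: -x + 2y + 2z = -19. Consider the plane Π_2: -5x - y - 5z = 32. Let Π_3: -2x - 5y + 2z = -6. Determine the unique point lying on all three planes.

Solving the 3×3 linear system -x + 2y + 2z = -19, -5x - y - 5z = 32, -2x - 5y + 2z = -6 (e.g. by elimination or Cramer's rule, determinant = 113) gives (1, -2, -7).

(1, -2, -7)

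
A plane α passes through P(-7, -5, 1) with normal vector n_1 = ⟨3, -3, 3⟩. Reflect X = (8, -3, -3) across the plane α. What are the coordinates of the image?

α: n_1·r = n_1·P gives 3x - 3y + 3z = -3.
λ = (n·X − d)/|n|² = (24 − (-3))/27 = 1.
Reflection = X − 2λn = (8, -3, -3) − 2·(3, -3, 3) = (2, 3, -9).

(2, 3, -9)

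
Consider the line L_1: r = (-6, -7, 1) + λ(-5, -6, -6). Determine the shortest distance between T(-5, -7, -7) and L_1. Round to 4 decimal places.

Taking (-6, -7, 1) on L_1 with direction v = (-5, -6, -6): w = T − (-6, -7, 1) = (1, 0, -8), and w × v = (-48, 46, -6).
Distance = |w × v| / |v| = √4456 / √97 ≈ 6.7778.

6.7778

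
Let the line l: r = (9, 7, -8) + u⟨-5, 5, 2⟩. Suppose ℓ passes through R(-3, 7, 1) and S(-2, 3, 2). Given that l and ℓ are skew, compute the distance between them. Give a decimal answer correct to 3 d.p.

0.998

A direction vector for ℓ is S − R = (1, -4, 1).
Common perpendicular direction n = (-5, 5, 2) × (1, -4, 1) = (13, 7, 15).
With w = (-3, 7, 1) − (9, 7, -8) = (-12, 0, 9), w · n = -21.
Distance = |w · n| / |n| = |-21| / √443 ≈ 0.998.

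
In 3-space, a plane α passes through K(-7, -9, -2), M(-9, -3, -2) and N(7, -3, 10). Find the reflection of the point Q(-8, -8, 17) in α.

KM = (-2, 6, 0), KN = (14, 6, 12); a normal to α is KM × KN = (72, 24, -96).
Using K: α has equation 72x + 24y - 96z = -528.
λ = (n·Q − d)/|n|² = (-2400 − (-528))/14976 = -1/8.
Reflection = Q − 2λn = (-8, -8, 17) − (-1/4)·(72, 24, -96) = (10, -2, -7).

(10, -2, -7)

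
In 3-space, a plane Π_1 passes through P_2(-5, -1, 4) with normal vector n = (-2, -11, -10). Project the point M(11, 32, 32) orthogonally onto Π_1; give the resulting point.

Π_1: n·r = n·P_2 gives -2x - 11y - 10z = -19.
Foot = M − λn with λ = (n·M − d)/|n|² = (-694 − (-19))/225 = -3.
Foot = (11, 32, 32) − (-3)·(-2, -11, -10) = (5, -1, 2).

(5, -1, 2)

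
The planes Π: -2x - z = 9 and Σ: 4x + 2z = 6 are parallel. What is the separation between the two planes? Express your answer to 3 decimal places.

5.367

Rescale Σ by 1/(-2): -2x - z = -3. Then distance = |9 − (-3)| / √5 ≈ 5.367.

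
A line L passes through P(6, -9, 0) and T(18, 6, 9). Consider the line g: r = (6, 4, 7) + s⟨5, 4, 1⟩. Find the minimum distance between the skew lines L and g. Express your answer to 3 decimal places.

5.050

A direction vector for L is T − P = (12, 15, 9).
Common perpendicular direction n = (12, 15, 9) × (5, 4, 1) = (-21, 33, -27).
With w = (6, 4, 7) − (6, -9, 0) = (0, 13, 7), w · n = 240.
Distance = |w · n| / |n| = |240| / √2259 ≈ 5.050.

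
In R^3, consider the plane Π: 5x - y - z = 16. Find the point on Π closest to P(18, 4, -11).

(3, 7, -8)

Foot = P − λn with λ = (n·P − d)/|n|² = (97 − 16)/27 = 3.
Foot = (18, 4, -11) − 3·(5, -1, -1) = (3, 7, -8).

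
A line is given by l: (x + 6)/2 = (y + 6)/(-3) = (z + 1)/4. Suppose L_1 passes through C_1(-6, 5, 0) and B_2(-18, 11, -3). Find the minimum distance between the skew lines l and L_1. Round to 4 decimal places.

9.5961

l has direction (2, -3, 4) through (-6, -6, -1).
A direction vector for L_1 is B_2 − C_1 = (-12, 6, -3).
Common perpendicular direction n = (2, -3, 4) × (-12, 6, -3) = (-15, -42, -24).
With w = (-6, 5, 0) − (-6, -6, -1) = (0, 11, 1), w · n = -486.
Distance = |w · n| / |n| = |-486| / √2565 ≈ 9.5961.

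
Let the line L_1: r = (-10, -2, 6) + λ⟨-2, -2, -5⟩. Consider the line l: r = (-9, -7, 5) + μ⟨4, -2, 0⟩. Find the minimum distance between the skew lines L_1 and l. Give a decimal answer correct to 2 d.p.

Common perpendicular direction n = (-2, -2, -5) × (4, -2, 0) = (-10, -20, 12).
With w = (-9, -7, 5) − (-10, -2, 6) = (1, -5, -1), w · n = 78.
Distance = |w · n| / |n| = |78| / √644 ≈ 3.07.

3.07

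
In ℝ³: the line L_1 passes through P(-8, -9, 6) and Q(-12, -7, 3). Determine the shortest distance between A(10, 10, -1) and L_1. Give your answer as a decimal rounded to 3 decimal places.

A direction vector for L_1 is Q − P = (-4, 2, -3).
Taking (-8, -9, 6) on L_1 with direction v = (-4, 2, -3): w = A − (-8, -9, 6) = (18, 19, -7), and w × v = (-43, 82, 112).
Distance = |w × v| / |v| = √21117 / √29 ≈ 26.985.

26.985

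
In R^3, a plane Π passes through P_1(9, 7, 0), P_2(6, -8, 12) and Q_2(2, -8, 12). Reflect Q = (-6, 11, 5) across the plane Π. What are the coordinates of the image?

(-6, 3, -5)

P_1P_2 = (-3, -15, 12), P_1Q_2 = (-7, -15, 12); a normal to Π is P_1P_2 × P_1Q_2 = (0, -48, -60).
Using P_1: Π has equation -48y - 60z = -336.
λ = (n·Q − d)/|n|² = (-828 − (-336))/5904 = -1/12.
Reflection = Q − 2λn = (-6, 11, 5) − (-1/6)·(0, -48, -60) = (-6, 3, -5).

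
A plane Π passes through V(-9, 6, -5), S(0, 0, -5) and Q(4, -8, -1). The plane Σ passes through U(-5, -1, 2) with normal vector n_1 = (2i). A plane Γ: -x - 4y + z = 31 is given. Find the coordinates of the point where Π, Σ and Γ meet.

VS = (9, -6, 0), VQ = (13, -14, 4); a normal to Π is VS × VQ = (-24, -36, -48).
Using V: Π has equation -24x - 36y - 48z = 240.
Σ: n_1·r = n_1·U gives 2x = -10.
Solving the 3×3 linear system -24x - 36y - 48z = 240, 2x = -10, -x - 4y + z = 31 (e.g. by elimination or Cramer's rule, determinant = 456) gives (-5, -6, 2).

(-5, -6, 2)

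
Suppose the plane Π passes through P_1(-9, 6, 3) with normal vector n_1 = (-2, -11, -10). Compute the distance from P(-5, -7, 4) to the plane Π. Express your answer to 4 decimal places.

8.3333

Π: n_1·r = n_1·P_1 gives -2x - 11y - 10z = -78.
n·P − d = (-2)·(-5) + (-11)·(-7) + (-10)·(4) − (-78) = 125; |n| = √225.
Distance = |125| / √225 = 125/√225 ≈ 8.3333.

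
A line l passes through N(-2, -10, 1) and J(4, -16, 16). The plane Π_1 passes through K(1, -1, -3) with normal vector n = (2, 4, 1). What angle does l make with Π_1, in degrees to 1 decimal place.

A direction vector for l is J − N = (6, -6, 15).
Π_1: n·r = n·K gives 2x + 4y + z = -5.
sin θ = |n·v| / (|n||v|) = |3| / (√21 · √297) = 0.03799.
θ ≈ 2.2°.

2.2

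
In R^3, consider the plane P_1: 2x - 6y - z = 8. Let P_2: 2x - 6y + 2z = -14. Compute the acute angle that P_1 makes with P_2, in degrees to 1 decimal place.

cos θ = |n₁·n₂| / (|n₁||n₂|) = |38| / (√41 · √44).
θ = arccos(0.89468) ≈ 26.5°.

26.5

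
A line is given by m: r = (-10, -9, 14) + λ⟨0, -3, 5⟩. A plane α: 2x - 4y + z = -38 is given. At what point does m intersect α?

Substitute r = (-10, -9, 14) + t(0, -3, 5) into the plane: 30 + 17t = -38, so t = -4.
Intersection: (-10, -9, 14) + (-4)·(0, -3, 5) = (-10, 3, -6).

(-10, 3, -6)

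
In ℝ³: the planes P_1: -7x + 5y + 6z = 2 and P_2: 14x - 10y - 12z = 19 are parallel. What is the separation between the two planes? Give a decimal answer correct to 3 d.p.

Rescale P_2 by 1/(-2): -7x + 5y + 6z = -19/2. Then distance = |2 − (-19/2)| / √110 ≈ 1.096.

1.096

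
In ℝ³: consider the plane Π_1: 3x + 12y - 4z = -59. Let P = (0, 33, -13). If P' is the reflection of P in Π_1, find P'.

(-18, -39, 11)

λ = (n·P − d)/|n|² = (448 − (-59))/169 = 3.
Reflection = P − 2λn = (0, 33, -13) − 6·(3, 12, -4) = (-18, -39, 11).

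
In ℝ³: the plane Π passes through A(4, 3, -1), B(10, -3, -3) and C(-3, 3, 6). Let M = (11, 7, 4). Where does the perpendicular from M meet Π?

AB = (6, -6, -2), AC = (-7, 0, 7); a normal to Π is AB × AC = (-42, -28, -42).
Using A: Π has equation -42x - 28y - 42z = -210.
Foot = M − λn with λ = (n·M − d)/|n|² = (-826 − (-210))/4312 = -1/7.
Foot = (11, 7, 4) − (-1/7)·(-42, -28, -42) = (5, 3, -2).

(5, 3, -2)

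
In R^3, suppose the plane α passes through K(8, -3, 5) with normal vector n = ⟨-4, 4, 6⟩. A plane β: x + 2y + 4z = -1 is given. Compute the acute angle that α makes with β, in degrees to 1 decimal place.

α: n·r = n·K gives -4x + 4y + 6z = -14.
cos θ = |n₁·n₂| / (|n₁||n₂|) = |28| / (√68 · √21).
θ = arccos(0.74096) ≈ 42.2°.

42.2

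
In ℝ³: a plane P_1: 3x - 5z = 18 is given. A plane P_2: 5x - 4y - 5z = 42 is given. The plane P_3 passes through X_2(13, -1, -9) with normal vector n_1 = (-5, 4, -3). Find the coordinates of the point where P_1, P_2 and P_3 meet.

P_3: n_1·r = n_1·X_2 gives -5x + 4y - 3z = -42.
Solving the 3×3 linear system 3x - 5z = 18, 5x - 4y - 5z = 42, -5x + 4y - 3z = -42 (e.g. by elimination or Cramer's rule, determinant = 96) gives (6, -3, 0).

(6, -3, 0)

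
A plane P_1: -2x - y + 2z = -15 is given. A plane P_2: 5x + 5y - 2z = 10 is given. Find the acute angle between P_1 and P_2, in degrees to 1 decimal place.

30.5

cos θ = |n₁·n₂| / (|n₁||n₂|) = |-19| / (√9 · √54).
θ = arccos(0.86186) ≈ 30.5°.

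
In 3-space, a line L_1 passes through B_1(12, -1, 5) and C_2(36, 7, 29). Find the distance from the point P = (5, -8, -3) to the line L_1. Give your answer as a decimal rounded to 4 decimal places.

4.4367

A direction vector for L_1 is C_2 − B_1 = (24, 8, 24).
Taking (12, -1, 5) on L_1 with direction v = (24, 8, 24): w = P − (12, -1, 5) = (-7, -7, -8), and w × v = (-104, -24, 112).
Distance = |w × v| / |v| = √23936 / √1216 ≈ 4.4367.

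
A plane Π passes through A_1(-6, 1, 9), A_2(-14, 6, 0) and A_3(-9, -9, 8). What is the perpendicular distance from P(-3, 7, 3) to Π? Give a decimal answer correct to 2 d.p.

A_1A_2 = (-8, 5, -9), A_1A_3 = (-3, -10, -1); a normal to Π is A_1A_2 × A_1A_3 = (-95, 19, 95).
Using A_1: Π has equation -95x + 19y + 95z = 1444.
n·P − d = (-95)·(-3) + (19)·(7) + (95)·(3) − 1444 = -741; |n| = √18411.
Distance = |-741| / √18411 = 741/√18411 ≈ 5.46.

5.46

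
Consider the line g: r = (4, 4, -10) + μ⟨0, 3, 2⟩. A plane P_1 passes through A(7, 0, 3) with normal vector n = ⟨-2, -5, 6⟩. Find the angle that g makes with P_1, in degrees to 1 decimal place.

5.9

P_1: n·r = n·A gives -2x - 5y + 6z = 4.
sin θ = |n·v| / (|n||v|) = |-3| / (√65 · √13) = 0.10320.
θ ≈ 5.9°.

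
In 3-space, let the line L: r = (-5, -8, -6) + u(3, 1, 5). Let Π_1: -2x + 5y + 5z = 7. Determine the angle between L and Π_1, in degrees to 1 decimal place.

33.5

sin θ = |n·v| / (|n||v|) = |24| / (√54 · √35) = 0.55205.
θ ≈ 33.5°.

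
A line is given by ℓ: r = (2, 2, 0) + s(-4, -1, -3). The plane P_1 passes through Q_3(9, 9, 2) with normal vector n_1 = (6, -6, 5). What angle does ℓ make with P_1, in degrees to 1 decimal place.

P_1: n_1·r = n_1·Q_3 gives 6x - 6y + 5z = 10.
sin θ = |n·v| / (|n||v|) = |-33| / (√97 · √26) = 0.65712.
θ ≈ 41.1°.

41.1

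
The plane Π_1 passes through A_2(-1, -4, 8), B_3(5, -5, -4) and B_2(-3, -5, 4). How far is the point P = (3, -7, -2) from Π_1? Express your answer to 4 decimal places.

A_2B_3 = (6, -1, -12), A_2B_2 = (-2, -1, -4); a normal to Π_1 is A_2B_3 × A_2B_2 = (-8, 48, -8).
Using A_2: Π_1 has equation -8x + 48y - 8z = -248.
n·P − d = (-8)·(3) + (48)·(-7) + (-8)·(-2) − (-248) = -96; |n| = √2432.
Distance = |-96| / √2432 = 96/√2432 ≈ 1.9467.

1.9467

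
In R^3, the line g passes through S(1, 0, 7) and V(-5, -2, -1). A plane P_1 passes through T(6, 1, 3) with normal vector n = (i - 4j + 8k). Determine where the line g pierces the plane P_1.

A direction vector for g is V − S = (-6, -2, -8).
P_1: n·r = n·T gives x - 4y + 8z = 26.
Substitute r = (1, 0, 7) + t(-6, -2, -8) into the plane: 57 + (-62)t = 26, so t = 1/2.
Intersection: (1, 0, 7) + (1/2)·(-6, -2, -8) = (-2, -1, 3).

(-2, -1, 3)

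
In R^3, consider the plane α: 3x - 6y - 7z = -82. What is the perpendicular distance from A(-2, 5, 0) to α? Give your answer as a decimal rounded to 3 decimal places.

4.745

n·A − d = (3)·(-2) + (-6)·(5) + (-7)·(0) − (-82) = 46; |n| = √94.
Distance = |46| / √94 = 46/√94 ≈ 4.745.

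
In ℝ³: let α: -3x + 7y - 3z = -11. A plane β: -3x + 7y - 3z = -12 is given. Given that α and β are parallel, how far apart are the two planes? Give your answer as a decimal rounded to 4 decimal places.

Same normal n = (-3, 7, -3) with |n| = √67; distance = |-11 − (-12)| / |n| = 1/√67 ≈ 0.1222.

0.1222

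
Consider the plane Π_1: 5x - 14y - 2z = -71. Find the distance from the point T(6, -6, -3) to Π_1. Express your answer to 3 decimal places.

n·T − d = (5)·(6) + (-14)·(-6) + (-2)·(-3) − (-71) = 191; |n| = √225.
Distance = |191| / √225 = 191/√225 ≈ 12.733.

12.733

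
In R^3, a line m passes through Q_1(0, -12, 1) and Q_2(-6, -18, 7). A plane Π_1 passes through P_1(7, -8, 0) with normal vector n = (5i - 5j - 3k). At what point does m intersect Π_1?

(6, -6, -5)

A direction vector for m is Q_2 − Q_1 = (-6, -6, 6).
Π_1: n·r = n·P_1 gives 5x - 5y - 3z = 75.
Substitute r = (0, -12, 1) + t(-6, -6, 6) into the plane: 57 + (-18)t = 75, so t = -1.
Intersection: (0, -12, 1) + (-1)·(-6, -6, 6) = (6, -6, -5).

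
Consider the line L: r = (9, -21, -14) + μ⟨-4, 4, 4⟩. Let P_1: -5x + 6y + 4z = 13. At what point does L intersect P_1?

(-7, -5, 2)

Substitute r = (9, -21, -14) + t(-4, 4, 4) into the plane: -227 + 60t = 13, so t = 4.
Intersection: (9, -21, -14) + 4·(-4, 4, 4) = (-7, -5, 2).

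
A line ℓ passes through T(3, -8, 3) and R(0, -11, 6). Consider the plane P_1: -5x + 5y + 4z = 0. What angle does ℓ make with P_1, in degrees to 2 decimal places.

16.52

A direction vector for ℓ is R − T = (-3, -3, 3).
sin θ = |n·v| / (|n||v|) = |12| / (√66 · √27) = 0.28427.
θ ≈ 16.52°.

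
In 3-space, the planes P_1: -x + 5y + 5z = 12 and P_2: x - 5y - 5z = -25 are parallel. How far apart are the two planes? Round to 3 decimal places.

1.820

Rescale P_2 by 1/(-1): -x + 5y + 5z = 25. Then distance = |12 − 25| / √51 ≈ 1.820.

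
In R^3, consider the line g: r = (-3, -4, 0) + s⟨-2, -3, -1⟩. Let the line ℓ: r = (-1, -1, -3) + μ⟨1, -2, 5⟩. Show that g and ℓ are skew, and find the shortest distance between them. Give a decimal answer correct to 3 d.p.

Common perpendicular direction n = (-2, -3, -1) × (1, -2, 5) = (-17, 9, 7).
With w = (-1, -1, -3) − (-3, -4, 0) = (2, 3, -3), w · n = -28.
Since n ≠ 0 the lines are not parallel, and w · n = -28 ≠ 0 so they do not intersect; hence they are skew.
Distance = |w · n| / |n| = |-28| / √419 ≈ 1.368.

1.368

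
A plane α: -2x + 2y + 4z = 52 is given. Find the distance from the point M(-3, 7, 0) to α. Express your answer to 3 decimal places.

6.532

n·M − d = (-2)·(-3) + (2)·(7) + (4)·(0) − 52 = -32; |n| = √24.
Distance = |-32| / √24 = 32/√24 ≈ 6.532.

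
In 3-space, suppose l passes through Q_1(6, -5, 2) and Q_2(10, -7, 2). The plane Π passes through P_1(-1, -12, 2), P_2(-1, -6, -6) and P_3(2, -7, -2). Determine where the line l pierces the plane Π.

(8, -6, 2)

A direction vector for l is Q_2 − Q_1 = (4, -2, 0).
P_1P_2 = (0, 6, -8), P_1P_3 = (3, 5, -4); a normal to Π is P_1P_2 × P_1P_3 = (16, -24, -18).
Using P_1: Π has equation 16x - 24y - 18z = 236.
Substitute r = (6, -5, 2) + t(4, -2, 0) into the plane: 180 + 112t = 236, so t = 1/2.
Intersection: (6, -5, 2) + (1/2)·(4, -2, 0) = (8, -6, 2).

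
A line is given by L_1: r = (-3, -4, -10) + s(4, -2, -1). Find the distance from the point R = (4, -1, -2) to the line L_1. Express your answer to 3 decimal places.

10.614

Taking (-3, -4, -10) on L_1 with direction v = (4, -2, -1): w = R − (-3, -4, -10) = (7, 3, 8), and w × v = (13, 39, -26).
Distance = |w × v| / |v| = √2366 / √21 ≈ 10.614.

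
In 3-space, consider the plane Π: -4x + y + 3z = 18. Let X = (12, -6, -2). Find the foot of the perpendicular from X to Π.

(0, -3, 7)

Foot = X − λn with λ = (n·X − d)/|n|² = (-60 − 18)/26 = -3.
Foot = (12, -6, -2) − (-3)·(-4, 1, 3) = (0, -3, 7).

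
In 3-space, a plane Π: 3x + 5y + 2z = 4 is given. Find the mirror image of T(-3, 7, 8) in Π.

(-9, -3, 4)

λ = (n·T − d)/|n|² = (42 − 4)/38 = 1.
Reflection = T − 2λn = (-3, 7, 8) − 2·(3, 5, 2) = (-9, -3, 4).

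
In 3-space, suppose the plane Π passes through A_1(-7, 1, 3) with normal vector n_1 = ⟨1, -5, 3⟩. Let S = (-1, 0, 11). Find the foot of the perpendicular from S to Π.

Π: n_1·r = n_1·A_1 gives x - 5y + 3z = -3.
Foot = S − λn with λ = (n·S − d)/|n|² = (32 − (-3))/35 = 1.
Foot = (-1, 0, 11) − 1·(1, -5, 3) = (-2, 5, 8).

(-2, 5, 8)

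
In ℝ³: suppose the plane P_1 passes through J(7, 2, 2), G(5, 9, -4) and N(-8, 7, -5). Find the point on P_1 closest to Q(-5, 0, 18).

JG = (-2, 7, -6), JN = (-15, 5, -7); a normal to P_1 is JG × JN = (-19, 76, 95).
Using J: P_1 has equation -19x + 76y + 95z = 209.
Foot = Q − λn with λ = (n·Q − d)/|n|² = (1805 − 209)/15162 = 2/19.
Foot = (-5, 0, 18) − (2/19)·(-19, 76, 95) = (-3, -8, 8).

(-3, -8, 8)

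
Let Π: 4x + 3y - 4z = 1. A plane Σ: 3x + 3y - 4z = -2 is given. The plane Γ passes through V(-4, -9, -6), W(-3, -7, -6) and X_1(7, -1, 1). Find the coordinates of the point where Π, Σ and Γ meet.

(3, -5, -1)

VW = (1, 2, 0), VX_1 = (11, 8, 7); a normal to Γ is VW × VX_1 = (14, -7, -14).
Using V: Γ has equation 14x - 7y - 14z = 91.
Solving the 3×3 linear system 4x + 3y - 4z = 1, 3x + 3y - 4z = -2, 14x - 7y - 14z = 91 (e.g. by elimination or Cramer's rule, determinant = -70) gives (3, -5, -1).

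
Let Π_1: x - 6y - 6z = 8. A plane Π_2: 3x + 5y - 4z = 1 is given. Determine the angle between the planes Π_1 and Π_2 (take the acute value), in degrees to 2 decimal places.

cos θ = |n₁·n₂| / (|n₁||n₂|) = |-3| / (√73 · √50).
θ = arccos(0.04966) ≈ 87.15°.

87.15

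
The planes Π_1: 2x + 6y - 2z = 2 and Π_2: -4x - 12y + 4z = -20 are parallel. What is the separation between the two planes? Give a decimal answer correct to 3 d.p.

Rescale Π_2 by 1/(-2): 2x + 6y - 2z = 10. Then distance = |2 − 10| / √44 ≈ 1.206.

1.206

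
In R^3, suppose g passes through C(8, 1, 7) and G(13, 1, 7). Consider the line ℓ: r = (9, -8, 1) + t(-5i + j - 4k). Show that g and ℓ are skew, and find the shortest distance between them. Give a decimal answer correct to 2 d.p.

A direction vector for g is G − C = (5, 0, 0).
Common perpendicular direction n = (5, 0, 0) × (-5, 1, -4) = (0, 20, 5).
With w = (9, -8, 1) − (8, 1, 7) = (1, -9, -6), w · n = -210.
Since n ≠ 0 the lines are not parallel, and w · n = -210 ≠ 0 so they do not intersect; hence they are skew.
Distance = |w · n| / |n| = |-210| / √425 ≈ 10.19.

10.19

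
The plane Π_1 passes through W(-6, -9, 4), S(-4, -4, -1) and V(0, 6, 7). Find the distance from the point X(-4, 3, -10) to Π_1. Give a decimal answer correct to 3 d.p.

WS = (2, 5, -5), WV = (6, 15, 3); a normal to Π_1 is WS × WV = (90, -36, 0).
Using W: Π_1 has equation 90x - 36y = -216.
n·X − d = (90)·(-4) + (-36)·(3) + (0)·(-10) − (-216) = -252; |n| = √9396.
Distance = |-252| / √9396 = 252/√9396 ≈ 2.600.

2.600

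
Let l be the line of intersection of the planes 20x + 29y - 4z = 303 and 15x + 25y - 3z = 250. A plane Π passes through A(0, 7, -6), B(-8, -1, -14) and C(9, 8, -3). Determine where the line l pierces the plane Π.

Direction of l: (20, 29, -4) × (15, 25, -3) = (13, 0, 65).
A point on l: solving the two plane equations with x = 5 gives (5, 7, 0).
AB = (-8, -8, -8), AC = (9, 1, 3); a normal to Π is AB × AC = (-16, -48, 64).
Using A: Π has equation -16x - 48y + 64z = -720.
Substitute r = (5, 7, 0) + t(13, 0, 65) into the plane: -416 + 3952t = -720, so t = -1/13.
Intersection: (5, 7, 0) + (-1/13)·(13, 0, 65) = (4, 7, -5).

(4, 7, -5)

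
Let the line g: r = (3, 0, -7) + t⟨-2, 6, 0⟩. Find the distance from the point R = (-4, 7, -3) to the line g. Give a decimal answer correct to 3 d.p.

Taking (3, 0, -7) on g with direction v = (-2, 6, 0): w = R − (3, 0, -7) = (-7, 7, 4), and w × v = (-24, -8, -28).
Distance = |w × v| / |v| = √1424 / √40 ≈ 5.967.

5.967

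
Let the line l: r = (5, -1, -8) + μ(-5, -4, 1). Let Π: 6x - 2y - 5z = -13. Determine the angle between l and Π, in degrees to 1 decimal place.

31.1

sin θ = |n·v| / (|n||v|) = |-27| / (√65 · √42) = 0.51675.
θ ≈ 31.1°.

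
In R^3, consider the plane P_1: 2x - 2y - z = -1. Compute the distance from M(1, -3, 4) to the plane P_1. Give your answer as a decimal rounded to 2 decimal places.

1.67

n·M − d = (2)·(1) + (-2)·(-3) + (-1)·(4) − (-1) = 5; |n| = √9.
Distance = |5| / √9 = 5/√9 ≈ 1.67.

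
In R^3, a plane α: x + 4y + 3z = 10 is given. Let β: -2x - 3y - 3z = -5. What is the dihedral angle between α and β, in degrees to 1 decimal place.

cos θ = |n₁·n₂| / (|n₁||n₂|) = |-23| / (√26 · √22).
θ = arccos(0.96168) ≈ 15.9°.

15.9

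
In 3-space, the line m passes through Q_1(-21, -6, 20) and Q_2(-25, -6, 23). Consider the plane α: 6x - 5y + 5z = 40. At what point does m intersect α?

(-5, -6, 8)

A direction vector for m is Q_2 − Q_1 = (-4, 0, 3).
Substitute r = (-21, -6, 20) + t(-4, 0, 3) into the plane: 4 + (-9)t = 40, so t = -4.
Intersection: (-21, -6, 20) + (-4)·(-4, 0, 3) = (-5, -6, 8).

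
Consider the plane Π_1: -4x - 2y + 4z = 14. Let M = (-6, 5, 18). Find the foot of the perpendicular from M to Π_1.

Foot = M − λn with λ = (n·M − d)/|n|² = (86 − 14)/36 = 2.
Foot = (-6, 5, 18) − 2·(-4, -2, 4) = (2, 9, 10).

(2, 9, 10)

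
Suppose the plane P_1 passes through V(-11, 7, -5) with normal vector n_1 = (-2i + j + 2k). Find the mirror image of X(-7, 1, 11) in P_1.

(1, -3, 3)

P_1: n_1·r = n_1·V gives -2x + y + 2z = 19.
λ = (n·X − d)/|n|² = (37 − 19)/9 = 2.
Reflection = X − 2λn = (-7, 1, 11) − 4·(-2, 1, 2) = (1, -3, 3).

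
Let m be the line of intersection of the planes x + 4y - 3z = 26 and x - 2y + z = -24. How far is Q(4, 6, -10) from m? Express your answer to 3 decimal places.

13.964

Direction of m: (1, 4, -3) × (1, -2, 1) = (-2, -4, -6).
A point on m: solving the two plane equations with x = -7 gives (-7, 9, 1).
Taking (-7, 9, 1) on m with direction v = (-2, -4, -6): w = Q − (-7, 9, 1) = (11, -3, -11), and w × v = (-26, 88, -50).
Distance = |w × v| / |v| = √10920 / √56 ≈ 13.964.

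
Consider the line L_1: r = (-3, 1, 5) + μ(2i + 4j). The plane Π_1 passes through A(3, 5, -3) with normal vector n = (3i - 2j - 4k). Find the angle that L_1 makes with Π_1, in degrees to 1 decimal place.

Π_1: n·r = n·A gives 3x - 2y - 4z = 11.
sin θ = |n·v| / (|n||v|) = |-2| / (√29 · √20) = 0.08305.
θ ≈ 4.8°.

4.8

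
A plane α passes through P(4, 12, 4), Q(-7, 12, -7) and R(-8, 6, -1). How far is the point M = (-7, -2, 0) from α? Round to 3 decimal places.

5.091

PQ = (-11, 0, -11), PR = (-12, -6, -5); a normal to α is PQ × PR = (-66, 77, 66).
Using P: α has equation -66x + 77y + 66z = 924.
n·M − d = (-66)·(-7) + (77)·(-2) + (66)·(0) − 924 = -616; |n| = √14641.
Distance = |-616| / √14641 = 616/√14641 ≈ 5.091.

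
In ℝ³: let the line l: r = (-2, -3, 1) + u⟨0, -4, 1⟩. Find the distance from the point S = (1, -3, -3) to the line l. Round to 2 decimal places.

4.90

Taking (-2, -3, 1) on l with direction v = (0, -4, 1): w = S − (-2, -3, 1) = (3, 0, -4), and w × v = (-16, -3, -12).
Distance = |w × v| / |v| = √409 / √17 ≈ 4.90.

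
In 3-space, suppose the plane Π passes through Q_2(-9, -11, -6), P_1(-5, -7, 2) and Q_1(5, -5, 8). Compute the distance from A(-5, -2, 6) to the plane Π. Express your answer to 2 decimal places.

Q_2P_1 = (4, 4, 8), Q_2Q_1 = (14, 6, 14); a normal to Π is Q_2P_1 × Q_2Q_1 = (8, 56, -32).
Using Q_2: Π has equation 8x + 56y - 32z = -496.
n·A − d = (8)·(-5) + (56)·(-2) + (-32)·(6) − (-496) = 152; |n| = √4224.
Distance = |152| / √4224 = 152/√4224 ≈ 2.34.

2.34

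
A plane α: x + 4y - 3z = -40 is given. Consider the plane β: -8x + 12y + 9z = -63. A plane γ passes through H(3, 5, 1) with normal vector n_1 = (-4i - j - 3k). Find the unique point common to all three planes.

(3, -7, 5)

γ: n_1·r = n_1·H gives -4x - y - 3z = -20.
Solving the 3×3 linear system x + 4y - 3z = -40, -8x + 12y + 9z = -63, -4x - y - 3z = -20 (e.g. by elimination or Cramer's rule, determinant = -435) gives (3, -7, 5).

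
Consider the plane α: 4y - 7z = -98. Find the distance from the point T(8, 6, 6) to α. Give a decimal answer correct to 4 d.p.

9.9228

n·T − d = (0)·(8) + (4)·(6) + (-7)·(6) − (-98) = 80; |n| = √65.
Distance = |80| / √65 = 80/√65 ≈ 9.9228.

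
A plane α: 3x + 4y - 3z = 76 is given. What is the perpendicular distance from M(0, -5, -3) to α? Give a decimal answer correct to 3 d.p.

14.920

n·M − d = (3)·(0) + (4)·(-5) + (-3)·(-3) − 76 = -87; |n| = √34.
Distance = |-87| / √34 = 87/√34 ≈ 14.920.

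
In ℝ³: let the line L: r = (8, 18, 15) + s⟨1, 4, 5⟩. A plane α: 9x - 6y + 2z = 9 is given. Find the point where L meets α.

Substitute r = (8, 18, 15) + t(1, 4, 5) into the plane: -6 + (-5)t = 9, so t = -3.
Intersection: (8, 18, 15) + (-3)·(1, 4, 5) = (5, 6, 0).

(5, 6, 0)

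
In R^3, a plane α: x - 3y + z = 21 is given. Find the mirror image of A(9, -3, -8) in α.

(11, -9, -6)

λ = (n·A − d)/|n|² = (10 − 21)/11 = -1.
Reflection = A − 2λn = (9, -3, -8) − (-2)·(1, -3, 1) = (11, -9, -6).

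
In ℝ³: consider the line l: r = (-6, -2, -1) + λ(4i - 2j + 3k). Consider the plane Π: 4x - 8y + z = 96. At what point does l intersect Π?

(6, -8, 8)

Substitute r = (-6, -2, -1) + t(4, -2, 3) into the plane: -9 + 35t = 96, so t = 3.
Intersection: (-6, -2, -1) + 3·(4, -2, 3) = (6, -8, 8).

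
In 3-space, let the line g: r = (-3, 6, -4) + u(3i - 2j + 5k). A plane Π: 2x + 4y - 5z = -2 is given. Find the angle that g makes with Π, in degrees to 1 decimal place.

sin θ = |n·v| / (|n||v|) = |-27| / (√45 · √38) = 0.65293.
θ ≈ 40.8°.

40.8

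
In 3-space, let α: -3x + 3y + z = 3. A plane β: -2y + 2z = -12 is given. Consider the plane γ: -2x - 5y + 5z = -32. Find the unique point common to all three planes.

(1, 3, -3)

Solving the 3×3 linear system -3x + 3y + z = 3, -2y + 2z = -12, -2x - 5y + 5z = -32 (e.g. by elimination or Cramer's rule, determinant = -16) gives (1, 3, -3).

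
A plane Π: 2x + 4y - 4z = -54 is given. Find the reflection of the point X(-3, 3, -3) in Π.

(-11, -13, 13)

λ = (n·X − d)/|n|² = (18 − (-54))/36 = 2.
Reflection = X − 2λn = (-3, 3, -3) − 4·(2, 4, -4) = (-11, -13, 13).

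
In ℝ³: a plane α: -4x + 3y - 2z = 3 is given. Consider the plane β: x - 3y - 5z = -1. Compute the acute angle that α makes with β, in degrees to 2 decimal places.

cos θ = |n₁·n₂| / (|n₁||n₂|) = |-3| / (√29 · √35).
θ = arccos(0.09416) ≈ 84.60°.

84.60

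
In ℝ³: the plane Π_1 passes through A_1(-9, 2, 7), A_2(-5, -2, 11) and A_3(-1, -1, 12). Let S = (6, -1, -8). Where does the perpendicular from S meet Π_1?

(0, 8, 7)

A_1A_2 = (4, -4, 4), A_1A_3 = (8, -3, 5); a normal to Π_1 is A_1A_2 × A_1A_3 = (-8, 12, 20).
Using A_1: Π_1 has equation -8x + 12y + 20z = 236.
Foot = S − λn with λ = (n·S − d)/|n|² = (-220 − 236)/608 = -3/4.
Foot = (6, -1, -8) − (-3/4)·(-8, 12, 20) = (0, 8, 7).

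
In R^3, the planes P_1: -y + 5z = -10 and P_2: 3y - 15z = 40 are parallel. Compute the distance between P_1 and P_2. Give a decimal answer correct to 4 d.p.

Rescale P_2 by 1/(-3): -y + 5z = -40/3. Then distance = |-10 − (-40/3)| / √26 ≈ 0.6537.

0.6537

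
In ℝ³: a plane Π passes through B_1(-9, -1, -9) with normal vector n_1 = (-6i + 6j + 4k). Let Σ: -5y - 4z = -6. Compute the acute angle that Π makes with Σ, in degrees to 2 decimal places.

40.02

Π: n_1·r = n_1·B_1 gives -6x + 6y + 4z = 12.
cos θ = |n₁·n₂| / (|n₁||n₂|) = |-46| / (√88 · √41).
θ = arccos(0.76582) ≈ 40.02°.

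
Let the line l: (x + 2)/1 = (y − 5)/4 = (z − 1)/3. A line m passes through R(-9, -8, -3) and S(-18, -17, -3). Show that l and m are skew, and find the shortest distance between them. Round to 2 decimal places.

1.15

l has direction (1, 4, 3) through (-2, 5, 1).
A direction vector for m is S − R = (-9, -9, 0).
Common perpendicular direction n = (1, 4, 3) × (-9, -9, 0) = (27, -27, 27).
With w = (-9, -8, -3) − (-2, 5, 1) = (-7, -13, -4), w · n = 54.
Since n ≠ 0 the lines are not parallel, and w · n = 54 ≠ 0 so they do not intersect; hence they are skew.
Distance = |w · n| / |n| = |54| / √2187 ≈ 1.15.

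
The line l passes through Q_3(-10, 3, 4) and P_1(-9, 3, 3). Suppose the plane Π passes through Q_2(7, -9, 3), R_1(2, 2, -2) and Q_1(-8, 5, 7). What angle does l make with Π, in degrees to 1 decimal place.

4.4

A direction vector for l is P_1 − Q_3 = (1, 0, -1).
Q_2R_1 = (-5, 11, -5), Q_2Q_1 = (-15, 14, 4); a normal to Π is Q_2R_1 × Q_2Q_1 = (114, 95, 95).
Using Q_2: Π has equation 114x + 95y + 95z = 228.
sin θ = |n·v| / (|n||v|) = |19| / (√31046 · √2) = 0.07625.
θ ≈ 4.4°.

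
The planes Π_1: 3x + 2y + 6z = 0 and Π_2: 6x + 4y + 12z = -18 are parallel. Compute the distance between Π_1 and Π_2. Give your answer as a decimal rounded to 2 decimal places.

Rescale Π_2 by 1/2: 3x + 2y + 6z = -9. Then distance = |0 − (-9)| / √49 ≈ 1.29.

1.29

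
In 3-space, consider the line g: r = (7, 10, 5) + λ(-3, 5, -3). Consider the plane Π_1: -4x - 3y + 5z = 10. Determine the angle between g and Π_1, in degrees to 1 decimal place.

sin θ = |n·v| / (|n||v|) = |-18| / (√50 · √43) = 0.38820.
θ ≈ 22.8°.

22.8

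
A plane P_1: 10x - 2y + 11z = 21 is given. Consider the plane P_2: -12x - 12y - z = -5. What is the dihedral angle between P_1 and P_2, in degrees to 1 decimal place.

cos θ = |n₁·n₂| / (|n₁||n₂|) = |-107| / (√225 · √289).
θ = arccos(0.41961) ≈ 65.2°.

65.2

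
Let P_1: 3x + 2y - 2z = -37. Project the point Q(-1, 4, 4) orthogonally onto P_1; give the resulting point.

(-7, 0, 8)

Foot = Q − λn with λ = (n·Q − d)/|n|² = (-3 − (-37))/17 = 2.
Foot = (-1, 4, 4) − 2·(3, 2, -2) = (-7, 0, 8).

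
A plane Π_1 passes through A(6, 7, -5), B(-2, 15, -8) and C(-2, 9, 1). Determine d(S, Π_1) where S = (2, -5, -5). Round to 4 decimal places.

AB = (-8, 8, -3), AC = (-8, 2, 6); a normal to Π_1 is AB × AC = (54, 72, 48).
Using A: Π_1 has equation 54x + 72y + 48z = 588.
n·S − d = (54)·(2) + (72)·(-5) + (48)·(-5) − 588 = -1080; |n| = √10404.
Distance = |-1080| / √10404 = 1080/√10404 ≈ 10.5882.

10.5882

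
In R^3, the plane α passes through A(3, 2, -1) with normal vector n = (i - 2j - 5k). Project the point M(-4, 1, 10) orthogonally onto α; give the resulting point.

α: n·r = n·A gives x - 2y - 5z = 4.
Foot = M − λn with λ = (n·M − d)/|n|² = (-56 − 4)/30 = -2.
Foot = (-4, 1, 10) − (-2)·(1, -2, -5) = (-2, -3, 0).

(-2, -3, 0)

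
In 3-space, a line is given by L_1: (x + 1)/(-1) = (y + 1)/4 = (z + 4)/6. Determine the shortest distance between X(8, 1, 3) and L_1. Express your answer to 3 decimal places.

L_1 has direction (-1, 4, 6) through (-1, -1, -4).
Taking (-1, -1, -4) on L_1 with direction v = (-1, 4, 6): w = X − (-1, -1, -4) = (9, 2, 7), and w × v = (-16, -61, 38).
Distance = |w × v| / |v| = √5421 / √53 ≈ 10.114.

10.114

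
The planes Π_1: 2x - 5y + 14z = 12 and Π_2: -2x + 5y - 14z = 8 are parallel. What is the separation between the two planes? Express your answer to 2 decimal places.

1.33

Rescale Π_2 by 1/(-1): 2x - 5y + 14z = -8. Then distance = |12 − (-8)| / √225 ≈ 1.33.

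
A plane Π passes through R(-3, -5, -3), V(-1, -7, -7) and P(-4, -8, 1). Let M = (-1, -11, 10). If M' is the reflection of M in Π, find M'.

RV = (2, -2, -4), RP = (-1, -3, 4); a normal to Π is RV × RP = (-20, -4, -8).
Using R: Π has equation -20x - 4y - 8z = 104.
λ = (n·M − d)/|n|² = (-16 − 104)/480 = -1/4.
Reflection = M − 2λn = (-1, -11, 10) − (-1/2)·(-20, -4, -8) = (-11, -13, 6).

(-11, -13, 6)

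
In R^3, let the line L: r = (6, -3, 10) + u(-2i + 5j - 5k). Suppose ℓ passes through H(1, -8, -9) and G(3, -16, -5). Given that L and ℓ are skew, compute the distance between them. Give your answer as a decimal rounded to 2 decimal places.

A direction vector for ℓ is G − H = (2, -8, 4).
Common perpendicular direction n = (-2, 5, -5) × (2, -8, 4) = (-20, -2, 6).
With w = (1, -8, -9) − (6, -3, 10) = (-5, -5, -19), w · n = -4.
Distance = |w · n| / |n| = |-4| / √440 ≈ 0.19.

0.19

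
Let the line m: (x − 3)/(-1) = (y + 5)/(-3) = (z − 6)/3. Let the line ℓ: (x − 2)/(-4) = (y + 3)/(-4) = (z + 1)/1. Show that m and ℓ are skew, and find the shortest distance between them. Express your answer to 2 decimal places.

1.53

m has direction (-1, -3, 3) through (3, -5, 6).
ℓ has direction (-4, -4, 1) through (2, -3, -1).
Common perpendicular direction n = (-1, -3, 3) × (-4, -4, 1) = (9, -11, -8).
With w = (2, -3, -1) − (3, -5, 6) = (-1, 2, -7), w · n = 25.
Since n ≠ 0 the lines are not parallel, and w · n = 25 ≠ 0 so they do not intersect; hence they are skew.
Distance = |w · n| / |n| = |25| / √266 ≈ 1.53.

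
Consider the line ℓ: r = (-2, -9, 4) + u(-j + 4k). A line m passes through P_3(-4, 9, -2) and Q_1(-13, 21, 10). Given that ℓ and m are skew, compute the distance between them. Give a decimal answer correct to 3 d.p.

6.719

A direction vector for m is Q_1 − P_3 = (-9, 12, 12).
Common perpendicular direction n = (0, -1, 4) × (-9, 12, 12) = (-60, -36, -9).
With w = (-4, 9, -2) − (-2, -9, 4) = (-2, 18, -6), w · n = -474.
Distance = |w · n| / |n| = |-474| / √4977 ≈ 6.719.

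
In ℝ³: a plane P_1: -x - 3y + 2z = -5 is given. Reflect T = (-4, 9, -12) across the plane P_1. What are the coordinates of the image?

λ = (n·T − d)/|n|² = (-47 − (-5))/14 = -3.
Reflection = T − 2λn = (-4, 9, -12) − (-6)·(-1, -3, 2) = (-10, -9, 0).

(-10, -9, 0)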